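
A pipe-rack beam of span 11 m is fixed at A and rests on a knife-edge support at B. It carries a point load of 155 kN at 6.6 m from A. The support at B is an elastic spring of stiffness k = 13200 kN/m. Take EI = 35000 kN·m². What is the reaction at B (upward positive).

Release the roller at B. Primary structure: cantilever fixed at A.
Free-end deflection of the primary structure under the applied loading (downward +):
  point load 155 at a = 6.6: Pa²(3L − a)/(6EI) = 29708/EI
Tip deflection under a unit load at B: L³/(3EI) = 443.7/EI.
With EI = 35000 kN·m²: δ_0 = 0.8488 m and δ_{BB} = 0.012676 m/kN.
Compatibility — the spring shortens by R_B/k under the reaction it provides: δ_0 − R_B·δ_{BB} = R_B/k. With 1/k = 0.000076 m/kN, R_B = δ_0 / (δ_{BB} + 1/k) = 0.8488 / (0.012676 + 0.000076) = 66.56 kN.

R_B = 66.56 kN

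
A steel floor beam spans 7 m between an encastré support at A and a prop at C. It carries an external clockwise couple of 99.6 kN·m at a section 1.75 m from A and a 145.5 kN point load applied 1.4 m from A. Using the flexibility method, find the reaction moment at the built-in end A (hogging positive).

Choose R_C as the redundant. The primary structure is the cantilever fixed at A.
Deflection at C on the released cantilever, summing each load's contribution:
  clockwise couple 99.6 at a = 1.75: M₀a(2L − a)/(2EI) = 1068/EI
  point load 145.5 at a = 1.4: Pa²(3L − a)/(6EI) = 931.6/EI
  δ_0 = 1999/EI
Flexibility coefficient — unit upward force at C: δ_{CC} = L³/(3EI) = 114.3/EI.
The prop prevents deflection at C: R_C = δ_0/δ_{CC} = 1999/114.3 = 17.49 kN.
Moment equilibrium about A: M_A = Σ(load moments about A) − R_C·L = 303.3 − 17.49×7 = 180.9 kN·m.

M_A = 180.9 kN·m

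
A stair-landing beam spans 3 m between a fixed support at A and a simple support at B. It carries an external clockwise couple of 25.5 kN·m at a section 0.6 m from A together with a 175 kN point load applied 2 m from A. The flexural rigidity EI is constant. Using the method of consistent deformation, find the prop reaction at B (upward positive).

R_B = 95.33 kN

Choose R_B as the redundant. The primary structure is the cantilever fixed at A.
Downward deflection at the released point B due to the loads:
  clockwise couple 25.5 at a = 0.6: M₀a(2L − a)/(2EI) = 41.31/EI
  point load 175 at a = 2: Pa²(3L − a)/(6EI) = 816.7/EI
  δ_0 = 858/EI
Flexibility coefficient — unit upward force at B: δ_{BB} = L³/(3EI) = 9/EI.
Compatibility at B: δ_0 − R_B·δ_{BB} = 0, so R_B = 858/9 = 95.33 kN.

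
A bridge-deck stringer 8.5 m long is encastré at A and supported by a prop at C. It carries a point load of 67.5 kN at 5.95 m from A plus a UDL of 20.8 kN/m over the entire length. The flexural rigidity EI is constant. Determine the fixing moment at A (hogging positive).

M_A = 266.2 kN·m

Release the roller at C. Primary structure: cantilever fixed at A.
Primary-structure tip deflection at C by superposition:
  point load 67.5 at a = 5.95: Pa²(3L − a)/(6EI) = 7786/EI
  UDL 20.8: wL⁴/(8EI) = 13572/EI
  δ_0 = 21358/EI
Flexibility coefficient — unit upward force at C: δ_{CC} = L³/(3EI) = 204.7/EI.
The prop prevents deflection at C: R_C = δ_0/δ_{CC} = 21358/204.7 = 104.3 kN.
Moment equilibrium about A: M_A = Σ(load moments about A) − R_C·L = 1153 − 104.3×8.5 = 266.2 kN·m.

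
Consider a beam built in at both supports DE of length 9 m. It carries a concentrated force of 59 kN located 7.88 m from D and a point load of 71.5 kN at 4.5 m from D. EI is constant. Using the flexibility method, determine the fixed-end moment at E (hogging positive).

M_E = 131.1 kN·m

Take the two fixed-end moments M_D, M_E as redundants; the released structure is the simple span DE.
Simple-span end rotations at D and E under the given loads:
  at D: point load 59 at a = 7.88: Pab(L + b)/(6LEI) = 97.58/EI
  at E: point load 59 at a = 7.88: Pab(L + a)/(6LEI) = 162.8/EI
  at D: point load 71.5 at a = 4.5: Pab(L + b)/(6LEI) = 362/EI
  at E: point load 71.5 at a = 4.5: Pab(L + a)/(6LEI) = 362/EI
  θ_D0 = 459.6/EI,  θ_E0 = 524.7/EI
Flexibility coefficients: a unit moment at one end gives L/(3EI) there and L/(6EI) at the far end, so f₁₁ = f₂₂ = 3/EI and f₁₂ = f₂₁ = 1.5/EI.
Compatibility — zero rotation at each built-in end:
  3 M_D + 1.5 M_E = 459.6
  1.5 M_D + 3 M_E = 524.7
Solving the pair gives M_D = 87.64 kN·m and M_E = 131.1 kN·m (hogging).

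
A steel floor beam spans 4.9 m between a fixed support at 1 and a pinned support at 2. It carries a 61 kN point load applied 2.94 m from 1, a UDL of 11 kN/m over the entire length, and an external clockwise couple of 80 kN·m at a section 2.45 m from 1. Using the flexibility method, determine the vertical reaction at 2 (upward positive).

Choose R_2 as the redundant. The primary structure is the cantilever fixed at 1.
Deflection at 2 on the released cantilever, summing each load's contribution:
  point load 61 at a = 2.94: Pa²(3L − a)/(6EI) = 1033/EI
  UDL 11: wL⁴/(8EI) = 792.7/EI
  clockwise couple 80 at a = 2.45: M₀a(2L − a)/(2EI) = 720.3/EI
  δ_0 = 2546/EI
Tip deflection under a unit load at 2: L³/(3EI) = 39.22/EI.
Compatibility at 2: δ_0 − R_2·δ_{22} = 0, so R_2 = 2546/39.22 = 64.93 kN.

R_2 = 64.93 kN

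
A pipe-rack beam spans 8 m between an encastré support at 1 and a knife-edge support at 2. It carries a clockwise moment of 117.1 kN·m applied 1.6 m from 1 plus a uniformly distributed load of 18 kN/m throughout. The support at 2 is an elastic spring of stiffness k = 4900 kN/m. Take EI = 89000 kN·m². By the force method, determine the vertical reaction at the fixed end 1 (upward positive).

R_1 = 88.05 kN

Release the roller at 2. Primary structure: cantilever fixed at 1.
Downward deflection at the released point 2 due to the loads:
  clockwise couple 117.1 at a = 1.6: M₀a(2L − a)/(2EI) = 1349/EI
  UDL 18: wL⁴/(8EI) = 9216/EI
  δ_0 = 10565/EI
Tip deflection under a unit load at 2: L³/(3EI) = 170.7/EI.
With EI = 89000 kN·m²: δ_0 = 0.11871 m and δ_{22} = 0.001918 m/kN.
Compatibility — the spring shortens by R_2/k under the reaction it provides: δ_0 − R_2·δ_{22} = R_2/k. With 1/k = 0.000204 m/kN, R_2 = δ_0 / (δ_{22} + 1/k) = 0.11871 / (0.001918 + 0.000204) = 55.95 kN.
Vertical equilibrium: R_1 = ΣP − R_2 = 144 − 55.95 = 88.05 kN.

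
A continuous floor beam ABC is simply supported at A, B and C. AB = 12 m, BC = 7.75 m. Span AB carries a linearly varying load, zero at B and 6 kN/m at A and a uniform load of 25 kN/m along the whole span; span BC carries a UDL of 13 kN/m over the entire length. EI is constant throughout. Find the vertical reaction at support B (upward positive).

R_B = 285.1 kN

Take M_B as the redundant. Released structure: two simple spans AB and BC with a hinge at B.
Rotations at B on the released spans (each span's end-slope, ×1/EI):
  span AB: triangular load, peak 6: 7w₀L³/(360EI) = 201.6/EI
  span AB: UDL 25: wL³/(24EI) = 1800/EI
  span BC: UDL 13: wL³/(24EI) = 252.1/EI
  relative rotation θ_0 = (2002 + 252.1)/EI = 2254/EI
A unit hogging moment at B produces rotation L₁/(3EI) + L₂/(3EI) = 6.583/EI.
Compatibility: M_B·(L₁+L₂)/(3EI) = θ_0, giving M_B = 342.3 kN·m (hogging).
Span AB, ΣM about A with M_B applied at B: R_B^{AB}·12 = 1944 + 342.3, so R_B^{AB} = 190.5 kN and R_A = 336 − 190.5 = 145.5 kN.
Span BC, ΣM about C: R_B^{BC}·7.75 = 390.4 + 342.3, so R_B^{BC} = 94.55 kN and R_C = 100.8 − 94.55 = 6.202 kN.
R_B = 190.5 + 94.55 = 285.1 kN.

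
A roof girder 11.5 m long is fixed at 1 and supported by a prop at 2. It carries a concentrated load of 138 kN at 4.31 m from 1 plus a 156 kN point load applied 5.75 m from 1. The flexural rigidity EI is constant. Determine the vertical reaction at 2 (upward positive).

R_2 = 74.19 kN

Release the roller at 2. Primary structure: cantilever fixed at 1.
Primary-structure tip deflection at 2 by superposition:
  point load 138 at a = 4.31: Pa²(3L − a)/(6EI) = 12899/EI
  point load 156 at a = 5.75: Pa²(3L − a)/(6EI) = 24714/EI
  δ_0 = 37613/EI
Flexibility coefficient — unit upward force at 2: δ_{22} = L³/(3EI) = 507/EI.
The prop prevents deflection at 2: R_2 = δ_0/δ_{22} = 37613/507 = 74.19 kN.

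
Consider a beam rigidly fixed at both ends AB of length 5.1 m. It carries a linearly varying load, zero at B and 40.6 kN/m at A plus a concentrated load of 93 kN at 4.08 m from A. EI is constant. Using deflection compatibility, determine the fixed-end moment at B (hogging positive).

Release both end moments; the primary structure is a simply-supported span AB with redundants M_A and M_B.
Simple-span end rotations at A and B under the given loads:
  at A: triangular load, peak 40.6: w₀L³/(45EI) = 119.7/EI
  at B: triangular load, peak 40.6: 7w₀L³/(360EI) = 104.7/EI
  at A: point load 93 at a = 4.08: Pab(L + b)/(6LEI) = 77.41/EI
  at B: point load 93 at a = 4.08: Pab(L + a)/(6LEI) = 116.1/EI
  θ_A0 = 197.1/EI,  θ_B0 = 220.8/EI
Flexibility coefficients: a unit moment at one end gives L/(3EI) there and L/(6EI) at the far end, so f₁₁ = f₂₂ = 1.7/EI and f₁₂ = f₂₁ = 0.85/EI.
Compatibility — zero rotation at each built-in end:
  1.7 M_A + 0.85 M_B = 197.1
  0.85 M_A + 1.7 M_B = 220.8
Solving the pair gives M_A = 67.98 kN·m and M_B = 95.91 kN·m (hogging).

M_B = 95.91 kN·m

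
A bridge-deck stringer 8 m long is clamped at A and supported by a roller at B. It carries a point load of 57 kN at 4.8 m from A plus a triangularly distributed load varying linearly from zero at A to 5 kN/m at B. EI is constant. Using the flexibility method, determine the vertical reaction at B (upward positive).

Remove the prop at B; the released (primary) structure is a cantilever built in at A.
Primary-structure tip deflection at B by superposition:
  point load 57 at a = 4.8: Pa²(3L − a)/(6EI) = 4202/EI
  triangular load, peak 5 at the free end: 11w₀L⁴/(120EI) = 1877/EI
  δ_0 = 6080/EI
Tip deflection under a unit load at B: L³/(3EI) = 170.7/EI.
Compatibility at B: δ_0 − R_B·δ_{BB} = 0, so R_B = 6080/170.7 = 35.62 kN.

R_B = 35.62 kN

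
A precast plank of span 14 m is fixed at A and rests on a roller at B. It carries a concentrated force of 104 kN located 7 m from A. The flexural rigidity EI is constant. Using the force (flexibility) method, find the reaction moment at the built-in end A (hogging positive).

M_A = 273 kN·m

Choose R_B as the redundant. The primary structure is the cantilever fixed at A.
Free-end deflection of the primary structure under the applied loading (downward +):
  point load 104 at a = 7: Pa²(3L − a)/(6EI) = 29727/EI
Tip deflection under a unit load at B: L³/(3EI) = 914.7/EI.
Compatibility at B: δ_0 − R_B·δ_{BB} = 0, so R_B = 29727/914.7 = 32.5 kN.
Moment equilibrium about A: M_A = Σ(load moments about A) − R_B·L = 728 − 32.5×14 = 273 kN·m.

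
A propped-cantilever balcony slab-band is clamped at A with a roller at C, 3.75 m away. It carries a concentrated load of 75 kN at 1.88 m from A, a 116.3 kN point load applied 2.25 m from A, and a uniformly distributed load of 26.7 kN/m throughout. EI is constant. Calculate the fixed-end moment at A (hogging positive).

Choose R_C as the redundant. The primary structure is the cantilever fixed at A.
Primary-structure tip deflection at C by superposition:
  point load 75 at a = 1.88: Pa²(3L − a)/(6EI) = 414/EI
  point load 116.3 at a = 2.25: Pa²(3L − a)/(6EI) = 883.2/EI
  UDL 26.7: wL⁴/(8EI) = 660/EI
  δ_0 = 1957/EI
Tip deflection under a unit load at C: L³/(3EI) = 17.58/EI.
Compatibility at C: δ_0 − R_C·δ_{CC} = 0, so R_C = 1957/17.58 = 111.3 kN.
Moment equilibrium about A: M_A = Σ(load moments about A) − R_C·L = 590.4 − 111.3×3.75 = 172.9 kN·m.

M_A = 172.9 kN·m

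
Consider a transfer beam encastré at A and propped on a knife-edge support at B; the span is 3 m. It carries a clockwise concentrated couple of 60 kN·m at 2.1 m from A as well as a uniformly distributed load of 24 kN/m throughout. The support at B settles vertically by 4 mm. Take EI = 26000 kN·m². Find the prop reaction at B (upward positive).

Take the reaction at B as the redundant and release it; the primary structure is a cantilever fixed at A.
Free-end deflection of the primary structure under the applied loading (downward +):
  clockwise couple 60 at a = 2.1: M₀a(2L − a)/(2EI) = 245.7/EI
  UDL 24: wL⁴/(8EI) = 243/EI
  δ_0 = 488.7/EI
Flexibility coefficient — unit upward force at B: δ_{BB} = L³/(3EI) = 9/EI.
With EI = 26000 kN·m²: δ_0 = 0.018796 m and δ_{BB} = 0.000346 m/kN.
Compatibility — the beam at B must follow the support down by 0.004 m: δ_0 − R_B·δ_{BB} = 0.004, so R_B = (0.018796 − 0.004)/0.000346 = 42.74 kN.

R_B = 42.74 kN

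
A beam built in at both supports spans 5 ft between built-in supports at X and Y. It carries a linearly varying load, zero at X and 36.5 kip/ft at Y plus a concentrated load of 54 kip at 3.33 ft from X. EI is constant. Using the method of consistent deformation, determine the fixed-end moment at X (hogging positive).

Release both end moments; the primary structure is a simply-supported span XY with redundants M_X and M_Y.
Simple-span end rotations at X and Y under the given loads:
  at X: triangular load, peak 36.5: 7w₀L³/(360EI) = 88.72/EI
  at Y: triangular load, peak 36.5: w₀L³/(45EI) = 101.4/EI
  at X: point load 54 at a = 3.33: Pab(L + b)/(6LEI) = 66.77/EI
  at Y: point load 54 at a = 3.33: Pab(L + a)/(6LEI) = 83.38/EI
  θ_X0 = 155.5/EI,  θ_Y0 = 184.8/EI
Flexibility coefficients: a unit moment at one end gives L/(3EI) there and L/(6EI) at the far end, so f₁₁ = f₂₂ = 1.667/EI and f₁₂ = f₂₁ = 0.8333/EI.
Compatibility — zero rotation at each built-in end:
  1.667 M_X + 0.8333 M_Y = 155.5
  0.8333 M_X + 1.667 M_Y = 184.8
Solving the pair gives M_X = 50.48 kip·ft and M_Y = 85.62 kip·ft (hogging).

M_X = 50.48 kip·ft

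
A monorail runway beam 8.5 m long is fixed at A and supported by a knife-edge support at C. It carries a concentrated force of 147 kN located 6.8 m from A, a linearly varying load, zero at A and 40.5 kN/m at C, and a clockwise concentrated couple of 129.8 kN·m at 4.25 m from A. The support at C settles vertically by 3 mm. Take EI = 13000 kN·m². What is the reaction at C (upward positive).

R_C = 215.1 kN

Choose R_C as the redundant. The primary structure is the cantilever fixed at A.
Deflection at C on the released cantilever, summing each load's contribution:
  point load 147 at a = 6.8: Pa²(3L − a)/(6EI) = 21185/EI
  triangular load, peak 40.5 at the free end: 11w₀L⁴/(120EI) = 19379/EI
  clockwise couple 129.8 at a = 4.25: M₀a(2L − a)/(2EI) = 3517/EI
  δ_0 = 44081/EI
Flexibility coefficient — unit upward force at C: δ_{CC} = L³/(3EI) = 204.7/EI.
With EI = 13000 kN·m²: δ_0 = 3.3909 m and δ_{CC} = 0.015747 m/kN.
Compatibility — the beam at C must follow the support down by 0.003 m: δ_0 − R_C·δ_{CC} = 0.003, so R_C = (3.3909 − 0.003)/0.015747 = 215.1 kN.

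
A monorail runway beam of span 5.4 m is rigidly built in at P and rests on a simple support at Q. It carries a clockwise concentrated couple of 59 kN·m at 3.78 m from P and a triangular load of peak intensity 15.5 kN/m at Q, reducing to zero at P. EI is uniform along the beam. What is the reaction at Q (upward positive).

R_Q = 37.93 kN

Release the roller at Q. Primary structure: cantilever fixed at P.
Deflection at Q on the released cantilever, summing each load's contribution:
  clockwise couple 59 at a = 3.78: M₀a(2L − a)/(2EI) = 782.8/EI
  triangular load, peak 15.5 at the free end: 11w₀L⁴/(120EI) = 1208/EI
  δ_0 = 1991/EI
Tip deflection under a unit load at Q: L³/(3EI) = 52.49/EI.
The prop prevents deflection at Q: R_Q = δ_0/δ_{QQ} = 1991/52.49 = 37.93 kN.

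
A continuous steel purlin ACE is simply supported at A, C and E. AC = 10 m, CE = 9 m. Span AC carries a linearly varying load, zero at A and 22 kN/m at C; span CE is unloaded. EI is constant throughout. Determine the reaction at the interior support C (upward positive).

R_C = 89.63 kN

Release continuity at C by inserting a hinge; the redundant is the internal moment M_C. The primary structure is two simply-supported spans AC and CE.
Rotations at C on the released spans (each span's end-slope, ×1/EI):
  span AC: triangular load, peak 22: w₀L³/(45EI) = 488.9/EI
  relative rotation θ_0 = (488.9 + 0)/EI = 488.9/EI
A unit hogging moment at C produces rotation L₁/(3EI) + L₂/(3EI) = 6.333/EI.
Compatibility: M_C·(L₁+L₂)/(3EI) = θ_0, giving M_C = 77.19 kN·m (hogging).
Span AC, ΣM about A with M_C applied at C: R_C^{AC}·10 = 733.3 + 77.19, so R_C^{AC} = 81.05 kN and R_A = 110 − 81.05 = 28.95 kN.
Span CE, ΣM about E: R_C^{CE}·9 = 0 + 77.19, so R_C^{CE} = 8.577 kN and R_E = 0 − 8.577 = -8.577 kN.
R_C = 81.05 + 8.577 = 89.63 kN.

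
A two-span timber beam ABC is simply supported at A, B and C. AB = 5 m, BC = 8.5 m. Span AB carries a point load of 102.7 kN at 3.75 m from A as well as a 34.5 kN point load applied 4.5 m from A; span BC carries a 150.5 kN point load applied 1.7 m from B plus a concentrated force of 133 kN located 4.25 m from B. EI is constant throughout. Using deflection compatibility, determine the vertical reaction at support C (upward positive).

Take M_B as the redundant. Released structure: two simple spans AB and BC with a hinge at B.
Discontinuity in slope at B on the released structure — sum the simple-span end rotations:
  span AB: point load 102.7 at a = 3.75: Pab(L + a)/(6LEI) = 140.4/EI
  span AB: point load 34.5 at a = 4.5: Pab(L + a)/(6LEI) = 24.58/EI
  span BC: point load 150.5 at a = 1.7: Pab(L + b)/(6LEI) = 521.9/EI
  span BC: point load 133 at a = 4.25: Pab(L + b)/(6LEI) = 600.6/EI
  relative rotation θ_0 = (165 + 1123)/EI = 1288/EI
A unit hogging moment at B produces rotation L₁/(3EI) + L₂/(3EI) = 4.5/EI.
Slope continuity at B: θ_0 = M_B·4.5/EI, so M_B = 1288/4.5 = 286.1 kN·m (hogging).
Span BC, ΣM about C: R_B^{BC}·8.5 = 1589 + 286.1, so R_B^{BC} = 220.6 kN and R_C = 283.5 − 220.6 = 62.94 kN.

R_C = 62.94 kN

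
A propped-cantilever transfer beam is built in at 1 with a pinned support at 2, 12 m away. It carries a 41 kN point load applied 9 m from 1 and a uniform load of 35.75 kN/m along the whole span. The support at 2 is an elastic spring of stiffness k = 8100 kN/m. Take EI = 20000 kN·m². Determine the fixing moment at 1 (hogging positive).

Take the reaction at 2 as the redundant and release it; the primary structure is a cantilever fixed at 1.
Primary-structure tip deflection at 2 by superposition:
  point load 41 at a = 9: Pa²(3L − a)/(6EI) = 14944/EI
  UDL 35.75: wL⁴/(8EI) = 92664/EI
  δ_0 = 107608/EI
Tip deflection under a unit load at 2: L³/(3EI) = 576/EI.
With EI = 20000 kN·m²: δ_0 = 5.3804 m and δ_{22} = 0.0288 m/kN.
Compatibility — the spring shortens by R_2/k under the reaction it provides: δ_0 − R_2·δ_{22} = R_2/k. With 1/k = 0.000123 m/kN, R_2 = δ_0 / (δ_{22} + 1/k) = 5.3804 / (0.0288 + 0.000123) = 186 kN.
Moment equilibrium about 1: M_1 = Σ(load moments about 1) − R_2·L = 2943 − 186×12 = 710.7 kN·m.

M_1 = 710.7 kN·m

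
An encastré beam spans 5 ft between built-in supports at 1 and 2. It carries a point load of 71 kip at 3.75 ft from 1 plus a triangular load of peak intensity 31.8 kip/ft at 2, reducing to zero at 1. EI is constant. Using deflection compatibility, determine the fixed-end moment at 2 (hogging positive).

M_2 = 89.67 kip·ft

Take the two fixed-end moments M_1, M_2 as redundants; the released structure is the simple span 12.
Simple-span end rotations at 1 and 2 under the given loads:
  at 1: point load 71 at a = 3.75: Pab(L + b)/(6LEI) = 69.34/EI
  at 2: point load 71 at a = 3.75: Pab(L + a)/(6LEI) = 97.07/EI
  at 1: triangular load, peak 31.8: 7w₀L³/(360EI) = 77.29/EI
  at 2: triangular load, peak 31.8: w₀L³/(45EI) = 88.33/EI
  θ_10 = 146.6/EI,  θ_20 = 185.4/EI
Flexibility coefficients: a unit moment at one end gives L/(3EI) there and L/(6EI) at the far end, so f₁₁ = f₂₂ = 1.667/EI and f₁₂ = f₂₁ = 0.8333/EI.
Compatibility — zero rotation at each built-in end:
  1.667 M_1 + 0.8333 M_2 = 146.6
  0.8333 M_1 + 1.667 M_2 = 185.4
Solving the pair gives M_1 = 43.14 kip·ft and M_2 = 89.67 kip·ft (hogging).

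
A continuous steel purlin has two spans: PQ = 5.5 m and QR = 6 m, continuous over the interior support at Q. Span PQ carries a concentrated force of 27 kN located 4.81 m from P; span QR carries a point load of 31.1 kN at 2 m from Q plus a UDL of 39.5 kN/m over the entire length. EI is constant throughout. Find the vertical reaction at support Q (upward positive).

Insert a hinge at Q; M_Q is the redundant, and each span becomes simply supported.
Rotations at Q on the released spans (each span's end-slope, ×1/EI):
  span PQ: point load 27 at a = 4.81: Pab(L + a)/(6LEI) = 28/EI
  span QR: point load 31.1 at a = 2: Pab(L + b)/(6LEI) = 69.11/EI
  span QR: UDL 39.5: wL³/(24EI) = 355.5/EI
  relative rotation θ_0 = (28 + 424.6)/EI = 452.6/EI
A unit hogging moment at Q produces rotation L₁/(3EI) + L₂/(3EI) = 3.833/EI.
Compatibility: M_Q·(L₁+L₂)/(3EI) = θ_0, giving M_Q = 118.1 kN·m (hogging).
Span PQ, ΣM about P with M_Q applied at Q: R_Q^{PQ}·5.5 = 129.9 + 118.1, so R_Q^{PQ} = 45.08 kN and R_P = 27 − 45.08 = -18.08 kN.
Span QR, ΣM about R: R_Q^{QR}·6 = 835.4 + 118.1, so R_Q^{QR} = 158.9 kN and R_R = 268.1 − 158.9 = 109.2 kN.
R_Q = 45.08 + 158.9 = 204 kN.

R_Q = 204 kN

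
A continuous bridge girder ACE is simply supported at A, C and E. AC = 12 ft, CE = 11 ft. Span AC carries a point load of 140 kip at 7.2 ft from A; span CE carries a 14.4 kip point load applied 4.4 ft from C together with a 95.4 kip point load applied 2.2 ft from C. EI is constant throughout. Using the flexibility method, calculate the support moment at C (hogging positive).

Release continuity at C by inserting a hinge; the redundant is the internal moment M_C. The primary structure is two simply-supported spans AC and CE.
End slopes at the hinge C, treating each span as simply supported:
  span AC: point load 140 at a = 7.2: Pab(L + a)/(6LEI) = 1290/EI
  span CE: point load 14.4 at a = 4.4: Pab(L + b)/(6LEI) = 111.5/EI
  span CE: point load 95.4 at a = 2.2: Pab(L + b)/(6LEI) = 554.1/EI
  relative rotation θ_0 = (1290 + 665.6)/EI = 1956/EI
A unit hogging moment at C produces rotation L₁/(3EI) + L₂/(3EI) = 7.667/EI.
Slope continuity at C: θ_0 = M_C·7.667/EI, so M_C = 1956/7.667 = 255.1 kip·ft (hogging).

M_C = 255.1 kip·ft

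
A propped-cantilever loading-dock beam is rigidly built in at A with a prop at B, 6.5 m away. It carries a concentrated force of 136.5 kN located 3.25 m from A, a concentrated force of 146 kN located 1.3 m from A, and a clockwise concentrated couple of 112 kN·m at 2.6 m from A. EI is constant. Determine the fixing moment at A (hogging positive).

M_A = 307.5 kN·m

Take the reaction at B as the redundant and release it; the primary structure is a cantilever fixed at A.
Primary-structure tip deflection at B by superposition:
  point load 136.5 at a = 3.25: Pa²(3L − a)/(6EI) = 3905/EI
  point load 146 at a = 1.3: Pa²(3L − a)/(6EI) = 748.4/EI
  clockwise couple 112 at a = 2.6: M₀a(2L − a)/(2EI) = 1514/EI
  δ_0 = 6168/EI
Flexibility coefficient — unit upward force at B: δ_{BB} = L³/(3EI) = 91.54/EI.
Compatibility at B: δ_0 − R_B·δ_{BB} = 0, so R_B = 6168/91.54 = 67.37 kN.
Moment equilibrium about A: M_A = Σ(load moments about A) − R_B·L = 745.4 − 67.37×6.5 = 307.5 kN·m.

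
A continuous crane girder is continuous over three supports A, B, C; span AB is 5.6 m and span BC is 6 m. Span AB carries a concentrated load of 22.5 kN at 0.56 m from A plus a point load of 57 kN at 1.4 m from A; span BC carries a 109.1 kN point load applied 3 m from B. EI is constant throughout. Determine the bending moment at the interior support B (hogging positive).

Insert a hinge at B; M_B is the redundant, and each span becomes simply supported.
Rotations at B on the released spans (each span's end-slope, ×1/EI):
  span AB: point load 22.5 at a = 0.56: Pab(L + a)/(6LEI) = 11.64/EI
  span AB: point load 57 at a = 1.4: Pab(L + a)/(6LEI) = 69.83/EI
  span BC: point load 109.1 at a = 3: Pab(L + b)/(6LEI) = 245.5/EI
  relative rotation θ_0 = (81.47 + 245.5)/EI = 326.9/EI
A unit hogging moment at B produces rotation L₁/(3EI) + L₂/(3EI) = 3.867/EI.
Slope continuity at B: θ_0 = M_B·3.867/EI, so M_B = 326.9/3.867 = 84.55 kN·m (hogging).

M_B = 84.55 kN·m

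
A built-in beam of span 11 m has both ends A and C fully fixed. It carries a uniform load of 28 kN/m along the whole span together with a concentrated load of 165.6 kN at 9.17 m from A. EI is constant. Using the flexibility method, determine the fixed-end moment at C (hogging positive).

Release both end moments; the primary structure is a simply-supported span AC with redundants M_A and M_C.
On the primary (simply-supported) span, the end slopes from the loading are:
  at A: UDL 28: wL³/(24EI) = 1553/EI
  at C: UDL 28: wL³/(24EI) = 1553/EI
  at A: point load 165.6 at a = 9.17: Pab(L + b)/(6LEI) = 540.2/EI
  at C: point load 165.6 at a = 9.17: Pab(L + a)/(6LEI) = 849.3/EI
  θ_A0 = 2093/EI,  θ_C0 = 2402/EI
Flexibility coefficients: a unit moment at one end gives L/(3EI) there and L/(6EI) at the far end, so f₁₁ = f₂₂ = 3.667/EI and f₁₂ = f₂₁ = 1.833/EI.
Compatibility — zero rotation at each built-in end:
  3.667 M_A + 1.833 M_C = 2093
  1.833 M_A + 3.667 M_C = 2402
Solving the pair gives M_A = 324.4 kN·m and M_C = 492.9 kN·m (hogging).

M_C = 492.9 kN·m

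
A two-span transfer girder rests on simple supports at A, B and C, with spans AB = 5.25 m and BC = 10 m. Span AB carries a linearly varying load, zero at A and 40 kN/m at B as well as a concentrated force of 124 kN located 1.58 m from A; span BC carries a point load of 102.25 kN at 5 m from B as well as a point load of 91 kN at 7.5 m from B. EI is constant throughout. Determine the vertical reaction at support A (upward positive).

R_A = 73.75 kN

Take M_B as the redundant. Released structure: two simple spans AB and BC with a hinge at B.
Discontinuity in slope at B on the released structure — sum the simple-span end rotations:
  span AB: triangular load, peak 40: w₀L³/(45EI) = 128.6/EI
  span AB: point load 124 at a = 1.58: Pab(L + a)/(6LEI) = 155.9/EI
  span BC: point load 102.25 at a = 5: Pab(L + b)/(6LEI) = 639.1/EI
  span BC: point load 91 at a = 7.5: Pab(L + b)/(6LEI) = 355.5/EI
  relative rotation θ_0 = (284.5 + 994.5)/EI = 1279/EI
A unit hogging moment at B produces rotation L₁/(3EI) + L₂/(3EI) = 5.083/EI.
Compatibility: M_B·(L₁+L₂)/(3EI) = θ_0, giving M_B = 251.6 kN·m (hogging).
Span AB, ΣM about A with M_B applied at B: R_B^{AB}·5.25 = 563.4 + 251.6, so R_B^{AB} = 155.2 kN and R_A = 229 − 155.2 = 73.75 kN.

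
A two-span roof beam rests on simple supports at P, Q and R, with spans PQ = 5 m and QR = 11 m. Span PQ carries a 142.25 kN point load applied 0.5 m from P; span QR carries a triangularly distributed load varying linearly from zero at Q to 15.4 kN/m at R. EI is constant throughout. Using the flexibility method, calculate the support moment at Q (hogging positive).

M_Q = 85.73 kN·m

Take M_Q as the redundant. Released structure: two simple spans PQ and QR with a hinge at Q.
End slopes at the hinge Q, treating each span as simply supported:
  span PQ: point load 142.25 at a = 0.5: Pab(L + a)/(6LEI) = 58.68/EI
  span QR: triangular load, peak 15.4: 7w₀L³/(360EI) = 398.6/EI
  relative rotation θ_0 = (58.68 + 398.6)/EI = 457.2/EI
A unit hogging moment at Q produces rotation L₁/(3EI) + L₂/(3EI) = 5.333/EI.
Slope continuity at Q: θ_0 = M_Q·5.333/EI, so M_Q = 457.2/5.333 = 85.73 kN·m (hogging).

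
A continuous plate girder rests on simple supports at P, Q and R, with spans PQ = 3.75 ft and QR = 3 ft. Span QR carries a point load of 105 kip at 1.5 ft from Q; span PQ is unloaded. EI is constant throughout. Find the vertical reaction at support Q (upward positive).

Take M_Q as the redundant. Released structure: two simple spans PQ and QR with a hinge at Q.
Discontinuity in slope at Q on the released structure — sum the simple-span end rotations:
  span QR: point load 105 at a = 1.5: Pab(L + b)/(6LEI) = 59.06/EI
  relative rotation θ_0 = (0 + 59.06)/EI = 59.06/EI
A unit hogging moment at Q produces rotation L₁/(3EI) + L₂/(3EI) = 2.25/EI.
Compatibility: M_Q·(L₁+L₂)/(3EI) = θ_0, giving M_Q = 26.25 kip·ft (hogging).
Span PQ, ΣM about P with M_Q applied at Q: R_Q^{PQ}·3.75 = 0 + 26.25, so R_Q^{PQ} = 7 kip and R_P = 0 − 7 = -7 kip.
Span QR, ΣM about R: R_Q^{QR}·3 = 157.5 + 26.25, so R_Q^{QR} = 61.25 kip and R_R = 105 − 61.25 = 43.75 kip.
R_Q = 7 + 61.25 = 68.25 kip.

R_Q = 68.25 kip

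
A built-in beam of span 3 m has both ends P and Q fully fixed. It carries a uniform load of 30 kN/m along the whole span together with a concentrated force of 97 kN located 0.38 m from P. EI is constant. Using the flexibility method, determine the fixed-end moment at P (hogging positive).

M_P = 50.61 kN·m

Release both end moments; the primary structure is a simply-supported span PQ with redundants M_P and M_Q.
On the primary (simply-supported) span, the end slopes from the loading are:
  at P: UDL 30: wL³/(24EI) = 33.75/EI
  at Q: UDL 30: wL³/(24EI) = 33.75/EI
  at P: point load 97 at a = 0.38: Pab(L + b)/(6LEI) = 30.15/EI
  at Q: point load 97 at a = 0.38: Pab(L + a)/(6LEI) = 18.13/EI
  θ_P0 = 63.9/EI,  θ_Q0 = 51.88/EI
Flexibility coefficients: a unit moment at one end gives L/(3EI) there and L/(6EI) at the far end, so f₁₁ = f₂₂ = 1/EI and f₁₂ = f₂₁ = 0.5/EI.
Compatibility — zero rotation at each built-in end:
  1 M_P + 0.5 M_Q = 63.9
  0.5 M_P + 1 M_Q = 51.88
Solving the pair gives M_P = 50.61 kN·m and M_Q = 26.58 kN·m (hogging).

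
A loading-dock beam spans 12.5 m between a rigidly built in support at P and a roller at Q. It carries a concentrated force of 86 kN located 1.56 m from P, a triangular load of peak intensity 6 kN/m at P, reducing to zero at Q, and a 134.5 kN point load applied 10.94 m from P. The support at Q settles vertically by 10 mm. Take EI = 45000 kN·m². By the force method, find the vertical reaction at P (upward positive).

Choose R_Q as the redundant. The primary structure is the cantilever fixed at P.
Primary-structure tip deflection at Q by superposition:
  point load 86 at a = 1.56: Pa²(3L − a)/(6EI) = 1254/EI
  triangular load, peak 6 at the fixed end: w₀L⁴/(30EI) = 4883/EI
  point load 134.5 at a = 10.94: Pa²(3L − a)/(6EI) = 71258/EI
  δ_0 = 77394/EI
Tip deflection under a unit load at Q: L³/(3EI) = 651/EI.
With EI = 45000 kN·m²: δ_0 = 1.7199 m and δ_{QQ} = 0.014468 m/kN.
Compatibility — the beam at Q must follow the support down by 0.01 m: δ_0 − R_Q·δ_{QQ} = 0.01, so R_Q = (1.7199 − 0.01)/0.014468 = 118.2 kN.
Vertical equilibrium: R_P = ΣP − R_Q = 258 − 118.2 = 139.8 kN.

R_P = 139.8 kN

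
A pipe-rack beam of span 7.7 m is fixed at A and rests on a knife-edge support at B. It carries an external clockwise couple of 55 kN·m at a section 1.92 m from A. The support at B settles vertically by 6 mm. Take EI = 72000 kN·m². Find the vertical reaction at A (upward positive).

R_A = -1.838 kN

Remove the prop at B; the released (primary) structure is a cantilever built in at A.
Primary-structure tip deflection at B by superposition:
  clockwise couple 55 at a = 1.92: M₀a(2L − a)/(2EI) = 711.7/EI
Tip deflection under a unit load at B: L³/(3EI) = 152.2/EI.
With EI = 72000 kN·m²: δ_0 = 0.009885 m and δ_{BB} = 0.002114 m/kN.
Compatibility — the beam at B must follow the support down by 0.006 m: δ_0 − R_B·δ_{BB} = 0.006, so R_B = (0.009885 − 0.006)/0.002114 = 1.838 kN.
Vertical equilibrium: R_A = ΣP − R_B = 0 − 1.838 = -1.838 kN.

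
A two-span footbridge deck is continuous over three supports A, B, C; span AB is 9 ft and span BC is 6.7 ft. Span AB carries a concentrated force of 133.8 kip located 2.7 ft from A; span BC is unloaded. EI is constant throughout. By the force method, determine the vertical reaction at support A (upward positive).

Insert a hinge at B; M_B is the redundant, and each span becomes simply supported.
Discontinuity in slope at B on the released structure — sum the simple-span end rotations:
  span AB: point load 133.8 at a = 2.7: Pab(L + a)/(6LEI) = 493.1/EI
  relative rotation θ_0 = (493.1 + 0)/EI = 493.1/EI
A unit hogging moment at B produces rotation L₁/(3EI) + L₂/(3EI) = 5.233/EI.
Slope continuity at B: θ_0 = M_B·5.233/EI, so M_B = 493.1/5.233 = 94.23 kip·ft (hogging).
Span AB, ΣM about A with M_B applied at B: R_B^{AB}·9 = 361.3 + 94.23, so R_B^{AB} = 50.61 kip and R_A = 133.8 − 50.61 = 83.19 kip.

R_A = 83.19 kip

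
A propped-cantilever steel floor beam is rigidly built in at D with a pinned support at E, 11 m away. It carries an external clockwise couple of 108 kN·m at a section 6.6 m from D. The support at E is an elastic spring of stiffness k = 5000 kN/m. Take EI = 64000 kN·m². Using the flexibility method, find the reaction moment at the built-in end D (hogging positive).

Release the roller at E. Primary structure: cantilever fixed at D.
Free-end deflection of the primary structure under the applied loading (downward +):
  clockwise couple 108 at a = 6.6: M₀a(2L − a)/(2EI) = 5489/EI
Tip deflection under a unit load at E: L³/(3EI) = 443.7/EI.
With EI = 64000 kN·m²: δ_0 = 0.085759 m and δ_{EE} = 0.006932 m/kN.
Compatibility — the spring shortens by R_E/k under the reaction it provides: δ_0 − R_E·δ_{EE} = R_E/k. With 1/k = 0.0002 m/kN, R_E = δ_0 / (δ_{EE} + 1/k) = 0.085759 / (0.006932 + 0.0002) = 12.02 kN.
Moment equilibrium about D: M_D = Σ(load moments about D) − R_E·L = 108 − 12.02×11 = -24.26 kN·m.

M_D = -24.26 kN·m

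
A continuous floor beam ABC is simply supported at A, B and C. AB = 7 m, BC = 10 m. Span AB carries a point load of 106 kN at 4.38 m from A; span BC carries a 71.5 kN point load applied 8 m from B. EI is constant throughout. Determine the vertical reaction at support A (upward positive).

R_A = 25.6 kN

Insert a hinge at B; M_B is the redundant, and each span becomes simply supported.
Rotations at B on the released spans (each span's end-slope, ×1/EI):
  span AB: point load 106 at a = 4.38: Pab(L + a)/(6LEI) = 329.6/EI
  span BC: point load 71.5 at a = 8: Pab(L + b)/(6LEI) = 228.8/EI
  relative rotation θ_0 = (329.6 + 228.8)/EI = 558.4/EI
A unit hogging moment at B produces rotation L₁/(3EI) + L₂/(3EI) = 5.667/EI.
Slope continuity at B: θ_0 = M_B·5.667/EI, so M_B = 558.4/5.667 = 98.54 kN·m (hogging).
Span AB, ΣM about A with M_B applied at B: R_B^{AB}·7 = 464.3 + 98.54, so R_B^{AB} = 80.4 kN and R_A = 106 − 80.4 = 25.6 kN.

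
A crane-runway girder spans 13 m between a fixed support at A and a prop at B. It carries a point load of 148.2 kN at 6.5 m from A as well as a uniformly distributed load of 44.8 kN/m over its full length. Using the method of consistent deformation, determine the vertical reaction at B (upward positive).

R_B = 264.7 kN

Take the reaction at B as the redundant and release it; the primary structure is a cantilever fixed at A.
Deflection at B on the released cantilever, summing each load's contribution:
  point load 148.2 at a = 6.5: Pa²(3L − a)/(6EI) = 33916/EI
  UDL 44.8: wL⁴/(8EI) = 159942/EI
  δ_0 = 193858/EI
Flexibility coefficient — unit upward force at B: δ_{BB} = L³/(3EI) = 732.3/EI.
The prop prevents deflection at B: R_B = δ_0/δ_{BB} = 193858/732.3 = 264.7 kN.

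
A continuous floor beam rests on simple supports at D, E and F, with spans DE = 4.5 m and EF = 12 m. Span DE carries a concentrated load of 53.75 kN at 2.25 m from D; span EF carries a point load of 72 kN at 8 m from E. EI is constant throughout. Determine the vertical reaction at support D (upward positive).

R_D = 3.44 kN

Insert a hinge at E; M_E is the redundant, and each span becomes simply supported.
End slopes at the hinge E, treating each span as simply supported:
  span DE: point load 53.75 at a = 2.25: Pab(L + a)/(6LEI) = 68.03/EI
  span EF: point load 72 at a = 8: Pab(L + b)/(6LEI) = 512/EI
  relative rotation θ_0 = (68.03 + 512)/EI = 580/EI
A unit hogging moment at E produces rotation L₁/(3EI) + L₂/(3EI) = 5.5/EI.
Slope continuity at E: θ_0 = M_E·5.5/EI, so M_E = 580/5.5 = 105.5 kN·m (hogging).
Span DE, ΣM about D with M_E applied at E: R_E^{DE}·4.5 = 120.9 + 105.5, so R_E^{DE} = 50.31 kN and R_D = 53.75 − 50.31 = 3.44 kN.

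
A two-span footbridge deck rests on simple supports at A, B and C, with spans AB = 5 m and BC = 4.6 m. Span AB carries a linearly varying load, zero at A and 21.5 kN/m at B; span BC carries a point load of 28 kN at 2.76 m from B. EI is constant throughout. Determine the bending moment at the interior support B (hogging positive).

Release continuity at B by inserting a hinge; the redundant is the internal moment M_B. The primary structure is two simply-supported spans AB and BC.
Discontinuity in slope at B on the released structure — sum the simple-span end rotations:
  span AB: triangular load, peak 21.5: w₀L³/(45EI) = 59.72/EI
  span BC: point load 28 at a = 2.76: Pab(L + b)/(6LEI) = 33.18/EI
  relative rotation θ_0 = (59.72 + 33.18)/EI = 92.9/EI
A unit hogging moment at B produces rotation L₁/(3EI) + L₂/(3EI) = 3.2/EI.
Compatibility: M_B·(L₁+L₂)/(3EI) = θ_0, giving M_B = 29.03 kN·m (hogging).

M_B = 29.03 kN·m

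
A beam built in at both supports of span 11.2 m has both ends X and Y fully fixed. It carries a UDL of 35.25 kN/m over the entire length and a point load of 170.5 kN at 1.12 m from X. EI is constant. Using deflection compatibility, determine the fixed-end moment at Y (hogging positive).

Release both end moments; the primary structure is a simply-supported span XY with redundants M_X and M_Y.
On the primary (simply-supported) span, the end slopes from the loading are:
  at X: UDL 35.25: wL³/(24EI) = 2063/EI
  at Y: UDL 35.25: wL³/(24EI) = 2063/EI
  at X: point load 170.5 at a = 1.12: Pab(L + b)/(6LEI) = 609.5/EI
  at Y: point load 170.5 at a = 1.12: Pab(L + a)/(6LEI) = 352.9/EI
  θ_X0 = 2673/EI,  θ_Y0 = 2416/EI
Flexibility coefficients: a unit moment at one end gives L/(3EI) there and L/(6EI) at the far end, so f₁₁ = f₂₂ = 3.733/EI and f₁₂ = f₂₁ = 1.867/EI.
Compatibility — zero rotation at each built-in end:
  3.733 M_X + 1.867 M_Y = 2673
  1.867 M_X + 3.733 M_Y = 2416
Solving the pair gives M_X = 523.2 kN·m and M_Y = 385.7 kN·m (hogging).

M_Y = 385.7 kN·m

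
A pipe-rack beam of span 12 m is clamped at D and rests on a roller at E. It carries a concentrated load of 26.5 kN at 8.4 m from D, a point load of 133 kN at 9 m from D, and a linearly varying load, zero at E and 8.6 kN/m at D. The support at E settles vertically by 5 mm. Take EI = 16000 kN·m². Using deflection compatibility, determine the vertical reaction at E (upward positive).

R_E = 109.3 kN

Release the roller at E. Primary structure: cantilever fixed at D.
Deflection at E on the released cantilever, summing each load's contribution:
  point load 26.5 at a = 8.4: Pa²(3L − a)/(6EI) = 8601/EI
  point load 133 at a = 9: Pa²(3L − a)/(6EI) = 48478/EI
  triangular load, peak 8.6 at the fixed end: w₀L⁴/(30EI) = 5944/EI
  δ_0 = 63024/EI
Flexibility coefficient — unit upward force at E: δ_{EE} = L³/(3EI) = 576/EI.
With EI = 16000 kN·m²: δ_0 = 3.939 m and δ_{EE} = 0.036 m/kN.
Compatibility — the beam at E must follow the support down by 0.005 m: δ_0 − R_E·δ_{EE} = 0.005, so R_E = (3.939 − 0.005)/0.036 = 109.3 kN.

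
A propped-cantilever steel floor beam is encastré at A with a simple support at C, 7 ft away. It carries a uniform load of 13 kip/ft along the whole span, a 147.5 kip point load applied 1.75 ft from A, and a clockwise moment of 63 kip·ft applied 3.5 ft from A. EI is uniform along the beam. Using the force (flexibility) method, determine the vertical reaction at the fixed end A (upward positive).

R_A = 181.6 kip

Release the roller at C. Primary structure: cantilever fixed at A.
Free-end deflection of the primary structure under the applied loading (downward +):
  UDL 13: wL⁴/(8EI) = 3902/EI
  point load 147.5 at a = 1.75: Pa²(3L − a)/(6EI) = 1449/EI
  clockwise couple 63 at a = 3.5: M₀a(2L − a)/(2EI) = 1158/EI
  δ_0 = 6509/EI
Flexibility coefficient — unit upward force at C: δ_{CC} = L³/(3EI) = 114.3/EI.
The prop prevents deflection at C: R_C = δ_0/δ_{CC} = 6509/114.3 = 56.93 kip.
Vertical equilibrium: R_A = ΣP − R_C = 238.5 − 56.93 = 181.6 kip.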